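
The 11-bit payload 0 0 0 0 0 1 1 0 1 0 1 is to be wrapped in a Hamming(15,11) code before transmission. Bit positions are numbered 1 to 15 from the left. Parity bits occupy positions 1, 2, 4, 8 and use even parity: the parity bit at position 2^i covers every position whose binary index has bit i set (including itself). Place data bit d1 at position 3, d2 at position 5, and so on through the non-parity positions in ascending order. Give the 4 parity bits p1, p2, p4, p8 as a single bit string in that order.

Place data bits at non-power-of-two positions: b3=0, b5=0, b6=0, b7=0, b9=0, b10=1, b11=1, b12=0, b13=1, b14=0, b15=1.
p1 = XOR of data positions {3,5,7,9,11,13,15} = 0⊕0⊕0⊕0⊕1⊕1⊕1 = 1
p2 = XOR of data positions {3,6,7,10,11,14,15} = 0⊕0⊕0⊕1⊕1⊕0⊕1 = 1
p4 = XOR of data positions {5,6,7,12,13,14,15} = 0⊕0⊕0⊕0⊕1⊕0⊕1 = 0
p8 = XOR of data positions {9,10,11,12,13,14,15} = 0⊕1⊕1⊕0⊕1⊕0⊕1 = 0
Parity bits p1,p2,p4,p8 = 1100

1100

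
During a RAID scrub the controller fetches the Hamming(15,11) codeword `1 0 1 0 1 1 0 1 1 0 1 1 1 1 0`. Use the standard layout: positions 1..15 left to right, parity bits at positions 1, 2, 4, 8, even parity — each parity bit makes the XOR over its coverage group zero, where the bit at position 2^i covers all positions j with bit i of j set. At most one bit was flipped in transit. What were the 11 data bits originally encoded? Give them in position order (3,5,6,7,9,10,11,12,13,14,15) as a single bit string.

s1: b1⊕b3⊕b5⊕b7⊕b9⊕b11⊕b13⊕b15 = 1⊕1⊕1⊕0⊕1⊕1⊕1⊕0 = 0
s2: b2⊕b3⊕b6⊕b7⊕b10⊕b11⊕b14⊕b15 = 0⊕1⊕1⊕0⊕0⊕1⊕1⊕0 = 0
s4: b4⊕b5⊕b6⊕b7⊕b12⊕b13⊕b14⊕b15 = 0⊕1⊕1⊕0⊕1⊕1⊕1⊕0 = 1
s8: b8⊕b9⊕b10⊕b11⊕b12⊕b13⊕b14⊕b15 = 1⊕1⊕0⊕1⊕1⊕1⊕1⊕0 = 0
Syndrome (s8...s1) = 0100 → position 4.
Flip bit 4: corrected codeword = 101111011011110
Data bits at positions 3,5,6,7,9,10,11,12,13,14,15: 11101011110

11101011110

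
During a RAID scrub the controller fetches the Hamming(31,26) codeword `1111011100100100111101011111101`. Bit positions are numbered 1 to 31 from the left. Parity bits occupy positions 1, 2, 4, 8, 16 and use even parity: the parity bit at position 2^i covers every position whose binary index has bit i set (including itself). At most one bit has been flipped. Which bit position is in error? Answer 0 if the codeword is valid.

s1: b1⊕b3⊕b5⊕b7⊕b9⊕b11⊕b13⊕b15⊕b17⊕b19⊕b21⊕b23⊕b25⊕b27⊕b29⊕b31 = 1⊕1⊕0⊕1⊕0⊕1⊕0⊕0⊕1⊕1⊕0⊕0⊕1⊕1⊕1⊕1 = 0
s2: b2⊕b3⊕b6⊕b7⊕b10⊕b11⊕b14⊕b15⊕b18⊕b19⊕b22⊕b23⊕b26⊕b27⊕b30⊕b31 = 1⊕1⊕1⊕1⊕0⊕1⊕1⊕0⊕1⊕1⊕1⊕0⊕1⊕1⊕0⊕1 = 0
s4: b4⊕b5⊕b6⊕b7⊕b12⊕b13⊕b14⊕b15⊕b20⊕b21⊕b22⊕b23⊕b28⊕b29⊕b30⊕b31 = 1⊕0⊕1⊕1⊕0⊕0⊕1⊕0⊕1⊕0⊕1⊕0⊕1⊕1⊕0⊕1 = 1
s8: b8⊕b9⊕b10⊕b11⊕b12⊕b13⊕b14⊕b15⊕b24⊕b25⊕b26⊕b27⊕b28⊕b29⊕b30⊕b31 = 1⊕0⊕0⊕1⊕0⊕0⊕1⊕0⊕1⊕1⊕1⊕1⊕1⊕1⊕0⊕1 = 0
s16: b16⊕b17⊕b18⊕b19⊕b20⊕b21⊕b22⊕b23⊕b24⊕b25⊕b26⊕b27⊕b28⊕b29⊕b30⊕b31 = 0⊕1⊕1⊕1⊕1⊕0⊕1⊕0⊕1⊕1⊕1⊕1⊕1⊕1⊕0⊕1 = 0
Syndrome (s16...s1) = 00100 → position 4.

4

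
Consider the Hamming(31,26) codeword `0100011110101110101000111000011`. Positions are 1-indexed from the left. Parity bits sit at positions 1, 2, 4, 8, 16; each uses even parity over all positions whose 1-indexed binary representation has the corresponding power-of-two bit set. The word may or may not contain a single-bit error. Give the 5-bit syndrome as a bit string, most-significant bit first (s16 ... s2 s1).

s1: b1⊕b3⊕b5⊕b7⊕b9⊕b11⊕b13⊕b15⊕b17⊕b19⊕b21⊕b23⊕b25⊕b27⊕b29⊕b31 = 0⊕0⊕0⊕1⊕1⊕1⊕1⊕1⊕1⊕1⊕0⊕1⊕1⊕0⊕0⊕1 = 0
s2: b2⊕b3⊕b6⊕b7⊕b10⊕b11⊕b14⊕b15⊕b18⊕b19⊕b22⊕b23⊕b26⊕b27⊕b30⊕b31 = 1⊕0⊕1⊕1⊕0⊕1⊕1⊕1⊕0⊕1⊕0⊕1⊕0⊕0⊕1⊕1 = 0
s4: b4⊕b5⊕b6⊕b7⊕b12⊕b13⊕b14⊕b15⊕b20⊕b21⊕b22⊕b23⊕b28⊕b29⊕b30⊕b31 = 0⊕0⊕1⊕1⊕0⊕1⊕1⊕1⊕0⊕0⊕0⊕1⊕0⊕0⊕1⊕1 = 0
s8: b8⊕b9⊕b10⊕b11⊕b12⊕b13⊕b14⊕b15⊕b24⊕b25⊕b26⊕b27⊕b28⊕b29⊕b30⊕b31 = 1⊕1⊕0⊕1⊕0⊕1⊕1⊕1⊕1⊕1⊕0⊕0⊕0⊕0⊕1⊕1 = 0
s16: b16⊕b17⊕b18⊕b19⊕b20⊕b21⊕b22⊕b23⊕b24⊕b25⊕b26⊕b27⊕b28⊕b29⊕b30⊕b31 = 0⊕1⊕0⊕1⊕0⊕0⊕0⊕1⊕1⊕1⊕0⊕0⊕0⊕0⊕1⊕1 = 1
Syndrome (s16...s1) = 10000 → position 16.

10000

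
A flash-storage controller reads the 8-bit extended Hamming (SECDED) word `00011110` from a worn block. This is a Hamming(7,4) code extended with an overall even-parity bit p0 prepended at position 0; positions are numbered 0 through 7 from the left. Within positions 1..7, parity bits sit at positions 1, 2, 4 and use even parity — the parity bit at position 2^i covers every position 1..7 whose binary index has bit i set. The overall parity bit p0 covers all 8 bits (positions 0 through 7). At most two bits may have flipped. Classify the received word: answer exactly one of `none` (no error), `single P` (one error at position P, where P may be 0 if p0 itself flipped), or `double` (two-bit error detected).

double

s1: b1⊕b3⊕b5⊕b7 = 0⊕1⊕1⊕0 = 0
s2: b2⊕b3⊕b6⊕b7 = 0⊕1⊕1⊕0 = 0
s4: b4⊕b5⊕b6⊕b7 = 1⊕1⊕1⊕0 = 1
Syndrome (s4...s1) = 100 → position 4.
Overall parity (XOR of all 8 bits, including p0): 0⊕0⊕0⊕1⊕1⊕1⊕1⊕0 = 0
Overall=0, syndrome position=4 → double-bit error detected (uncorrectable).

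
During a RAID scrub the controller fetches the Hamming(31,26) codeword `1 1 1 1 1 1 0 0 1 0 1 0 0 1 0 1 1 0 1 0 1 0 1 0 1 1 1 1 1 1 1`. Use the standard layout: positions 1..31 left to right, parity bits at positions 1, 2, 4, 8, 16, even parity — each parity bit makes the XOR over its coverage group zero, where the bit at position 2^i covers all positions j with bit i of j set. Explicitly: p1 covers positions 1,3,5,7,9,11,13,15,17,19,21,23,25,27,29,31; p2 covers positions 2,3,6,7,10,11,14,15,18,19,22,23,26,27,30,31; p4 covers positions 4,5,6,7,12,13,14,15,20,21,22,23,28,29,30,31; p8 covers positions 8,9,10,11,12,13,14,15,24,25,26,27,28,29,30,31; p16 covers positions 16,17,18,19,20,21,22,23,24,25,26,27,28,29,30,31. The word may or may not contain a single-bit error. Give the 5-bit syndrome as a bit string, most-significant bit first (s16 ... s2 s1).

s1: b1⊕b3⊕b5⊕b7⊕b9⊕b11⊕b13⊕b15⊕b17⊕b19⊕b21⊕b23⊕b25⊕b27⊕b29⊕b31 = 1⊕1⊕1⊕0⊕1⊕1⊕0⊕0⊕1⊕1⊕1⊕1⊕1⊕1⊕1⊕1 = 1
s2: b2⊕b3⊕b6⊕b7⊕b10⊕b11⊕b14⊕b15⊕b18⊕b19⊕b22⊕b23⊕b26⊕b27⊕b30⊕b31 = 1⊕1⊕1⊕0⊕0⊕1⊕1⊕0⊕0⊕1⊕0⊕1⊕1⊕1⊕1⊕1 = 1
s4: b4⊕b5⊕b6⊕b7⊕b12⊕b13⊕b14⊕b15⊕b20⊕b21⊕b22⊕b23⊕b28⊕b29⊕b30⊕b31 = 1⊕1⊕1⊕0⊕0⊕0⊕1⊕0⊕0⊕1⊕0⊕1⊕1⊕1⊕1⊕1 = 0
s8: b8⊕b9⊕b10⊕b11⊕b12⊕b13⊕b14⊕b15⊕b24⊕b25⊕b26⊕b27⊕b28⊕b29⊕b30⊕b31 = 0⊕1⊕0⊕1⊕0⊕0⊕1⊕0⊕0⊕1⊕1⊕1⊕1⊕1⊕1⊕1 = 0
s16: b16⊕b17⊕b18⊕b19⊕b20⊕b21⊕b22⊕b23⊕b24⊕b25⊕b26⊕b27⊕b28⊕b29⊕b30⊕b31 = 1⊕1⊕0⊕1⊕0⊕1⊕0⊕1⊕0⊕1⊕1⊕1⊕1⊕1⊕1⊕1 = 0
Syndrome (s16...s1) = 00011 → position 3.

00011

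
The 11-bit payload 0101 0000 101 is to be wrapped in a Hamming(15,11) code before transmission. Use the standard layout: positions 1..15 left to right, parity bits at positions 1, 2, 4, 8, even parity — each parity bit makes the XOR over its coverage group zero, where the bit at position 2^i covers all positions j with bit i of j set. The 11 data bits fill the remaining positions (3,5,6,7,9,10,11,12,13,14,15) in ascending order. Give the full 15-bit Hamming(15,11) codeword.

Place data bits at non-power-of-two positions: b3=0, b5=1, b6=0, b7=1, b9=0, b10=0, b11=0, b12=0, b13=1, b14=0, b15=1.
p1 = XOR of data positions {3,5,7,9,11,13,15} = 0⊕1⊕1⊕0⊕0⊕1⊕1 = 0
p2 = XOR of data positions {3,6,7,10,11,14,15} = 0⊕0⊕1⊕0⊕0⊕0⊕1 = 0
p4 = XOR of data positions {5,6,7,12,13,14,15} = 1⊕0⊕1⊕0⊕1⊕0⊕1 = 0
p8 = XOR of data positions {9,10,11,12,13,14,15} = 0⊕0⊕0⊕0⊕1⊕0⊕1 = 0
Codeword b1..b15 = 000010100000101

000010100000101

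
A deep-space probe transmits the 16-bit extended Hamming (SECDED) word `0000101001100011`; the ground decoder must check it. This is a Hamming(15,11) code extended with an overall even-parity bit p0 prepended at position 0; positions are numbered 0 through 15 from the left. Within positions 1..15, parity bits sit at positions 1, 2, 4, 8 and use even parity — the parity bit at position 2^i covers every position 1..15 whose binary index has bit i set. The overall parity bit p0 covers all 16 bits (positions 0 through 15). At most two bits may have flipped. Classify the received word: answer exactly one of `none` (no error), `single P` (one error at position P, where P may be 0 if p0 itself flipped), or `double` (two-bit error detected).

s1: b1⊕b3⊕b5⊕b7⊕b9⊕b11⊕b13⊕b15 = 0⊕0⊕0⊕0⊕1⊕0⊕0⊕1 = 0
s2: b2⊕b3⊕b6⊕b7⊕b10⊕b11⊕b14⊕b15 = 0⊕0⊕1⊕0⊕1⊕0⊕1⊕1 = 0
s4: b4⊕b5⊕b6⊕b7⊕b12⊕b13⊕b14⊕b15 = 1⊕0⊕1⊕0⊕0⊕0⊕1⊕1 = 0
s8: b8⊕b9⊕b10⊕b11⊕b12⊕b13⊕b14⊕b15 = 0⊕1⊕1⊕0⊕0⊕0⊕1⊕1 = 0
Syndrome (s8...s1) = 0000 → position 0 (no error).
Overall parity (XOR of all 16 bits, including p0): 0⊕0⊕0⊕0⊕1⊕0⊕1⊕0⊕0⊕1⊕1⊕0⊕0⊕0⊕1⊕1 = 0
Overall=0, syndrome position=0 → no error.

none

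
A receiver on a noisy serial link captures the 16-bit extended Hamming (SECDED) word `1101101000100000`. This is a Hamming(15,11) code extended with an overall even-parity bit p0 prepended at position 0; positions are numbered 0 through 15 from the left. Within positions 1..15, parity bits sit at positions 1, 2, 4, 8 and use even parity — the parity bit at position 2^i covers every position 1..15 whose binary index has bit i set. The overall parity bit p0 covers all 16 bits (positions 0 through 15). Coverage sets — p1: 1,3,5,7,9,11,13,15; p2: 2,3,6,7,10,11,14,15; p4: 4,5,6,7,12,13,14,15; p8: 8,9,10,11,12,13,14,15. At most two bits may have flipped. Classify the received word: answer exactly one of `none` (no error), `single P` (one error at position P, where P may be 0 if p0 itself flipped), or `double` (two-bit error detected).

double

s1: b1⊕b3⊕b5⊕b7⊕b9⊕b11⊕b13⊕b15 = 1⊕1⊕0⊕0⊕0⊕0⊕0⊕0 = 0
s2: b2⊕b3⊕b6⊕b7⊕b10⊕b11⊕b14⊕b15 = 0⊕1⊕1⊕0⊕1⊕0⊕0⊕0 = 1
s4: b4⊕b5⊕b6⊕b7⊕b12⊕b13⊕b14⊕b15 = 1⊕0⊕1⊕0⊕0⊕0⊕0⊕0 = 0
s8: b8⊕b9⊕b10⊕b11⊕b12⊕b13⊕b14⊕b15 = 0⊕0⊕1⊕0⊕0⊕0⊕0⊕0 = 1
Syndrome (s8...s1) = 1010 → position 10.
Overall parity (XOR of all 16 bits, including p0): 1⊕1⊕0⊕1⊕1⊕0⊕1⊕0⊕0⊕0⊕1⊕0⊕0⊕0⊕0⊕0 = 0
Overall=0, syndrome position=10 → double-bit error detected (uncorrectable).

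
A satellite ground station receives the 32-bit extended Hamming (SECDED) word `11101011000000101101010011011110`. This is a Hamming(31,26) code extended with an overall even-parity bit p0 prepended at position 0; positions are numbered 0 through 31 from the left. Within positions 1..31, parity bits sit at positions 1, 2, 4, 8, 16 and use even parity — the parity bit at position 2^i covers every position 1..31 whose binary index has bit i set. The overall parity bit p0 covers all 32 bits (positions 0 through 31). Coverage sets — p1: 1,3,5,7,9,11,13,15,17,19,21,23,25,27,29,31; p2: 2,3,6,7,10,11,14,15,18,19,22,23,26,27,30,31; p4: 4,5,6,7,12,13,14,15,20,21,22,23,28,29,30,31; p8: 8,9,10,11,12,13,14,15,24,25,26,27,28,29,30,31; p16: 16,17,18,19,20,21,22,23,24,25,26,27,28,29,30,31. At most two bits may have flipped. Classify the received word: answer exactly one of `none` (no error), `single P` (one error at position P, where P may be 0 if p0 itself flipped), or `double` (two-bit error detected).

single 10

s1: b1⊕b3⊕b5⊕b7⊕b9⊕b11⊕b13⊕b15⊕b17⊕b19⊕b21⊕b23⊕b25⊕b27⊕b29⊕b31 = 1⊕0⊕0⊕1⊕0⊕0⊕0⊕0⊕1⊕1⊕1⊕0⊕1⊕1⊕1⊕0 = 0
s2: b2⊕b3⊕b6⊕b7⊕b10⊕b11⊕b14⊕b15⊕b18⊕b19⊕b22⊕b23⊕b26⊕b27⊕b30⊕b31 = 1⊕0⊕1⊕1⊕0⊕0⊕1⊕0⊕0⊕1⊕0⊕0⊕0⊕1⊕1⊕0 = 1
s4: b4⊕b5⊕b6⊕b7⊕b12⊕b13⊕b14⊕b15⊕b20⊕b21⊕b22⊕b23⊕b28⊕b29⊕b30⊕b31 = 1⊕0⊕1⊕1⊕0⊕0⊕1⊕0⊕0⊕1⊕0⊕0⊕1⊕1⊕1⊕0 = 0
s8: b8⊕b9⊕b10⊕b11⊕b12⊕b13⊕b14⊕b15⊕b24⊕b25⊕b26⊕b27⊕b28⊕b29⊕b30⊕b31 = 0⊕0⊕0⊕0⊕0⊕0⊕1⊕0⊕1⊕1⊕0⊕1⊕1⊕1⊕1⊕0 = 1
s16: b16⊕b17⊕b18⊕b19⊕b20⊕b21⊕b22⊕b23⊕b24⊕b25⊕b26⊕b27⊕b28⊕b29⊕b30⊕b31 = 1⊕1⊕0⊕1⊕0⊕1⊕0⊕0⊕1⊕1⊕0⊕1⊕1⊕1⊕1⊕0 = 0
Syndrome (s16...s1) = 01010 → position 10.
Overall parity (XOR of all 32 bits, including p0): 1⊕1⊕1⊕0⊕1⊕0⊕1⊕1⊕0⊕0⊕0⊕0⊕0⊕0⊕1⊕0⊕1⊕1⊕0⊕1⊕0⊕1⊕0⊕0⊕1⊕1⊕0⊕1⊕1⊕1⊕1⊕0 = 1
Overall=1, syndrome position=10 → single-bit error at position 10.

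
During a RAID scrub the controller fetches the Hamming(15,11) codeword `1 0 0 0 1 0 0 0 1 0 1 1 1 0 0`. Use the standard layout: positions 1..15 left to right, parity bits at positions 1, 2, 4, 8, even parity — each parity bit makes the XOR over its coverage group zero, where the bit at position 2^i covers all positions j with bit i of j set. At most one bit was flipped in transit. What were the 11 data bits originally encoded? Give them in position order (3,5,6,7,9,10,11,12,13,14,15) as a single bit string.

s1: b1⊕b3⊕b5⊕b7⊕b9⊕b11⊕b13⊕b15 = 1⊕0⊕1⊕0⊕1⊕1⊕1⊕0 = 1
s2: b2⊕b3⊕b6⊕b7⊕b10⊕b11⊕b14⊕b15 = 0⊕0⊕0⊕0⊕0⊕1⊕0⊕0 = 1
s4: b4⊕b5⊕b6⊕b7⊕b12⊕b13⊕b14⊕b15 = 0⊕1⊕0⊕0⊕1⊕1⊕0⊕0 = 1
s8: b8⊕b9⊕b10⊕b11⊕b12⊕b13⊕b14⊕b15 = 0⊕1⊕0⊕1⊕1⊕1⊕0⊕0 = 0
Syndrome (s8...s1) = 0111 → position 7.
Flip bit 7: corrected codeword = 100010101011100
Data bits at positions 3,5,6,7,9,10,11,12,13,14,15: 01011011100

01011011100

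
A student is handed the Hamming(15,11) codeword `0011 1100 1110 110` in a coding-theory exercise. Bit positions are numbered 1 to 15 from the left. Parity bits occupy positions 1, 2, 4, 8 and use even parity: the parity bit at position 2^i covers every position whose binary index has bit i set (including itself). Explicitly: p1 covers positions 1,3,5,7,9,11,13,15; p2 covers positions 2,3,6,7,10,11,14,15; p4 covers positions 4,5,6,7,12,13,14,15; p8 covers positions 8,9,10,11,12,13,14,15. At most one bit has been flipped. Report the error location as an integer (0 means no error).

s1: b1⊕b3⊕b5⊕b7⊕b9⊕b11⊕b13⊕b15 = 0⊕1⊕1⊕0⊕1⊕1⊕1⊕0 = 1
s2: b2⊕b3⊕b6⊕b7⊕b10⊕b11⊕b14⊕b15 = 0⊕1⊕1⊕0⊕1⊕1⊕1⊕0 = 1
s4: b4⊕b5⊕b6⊕b7⊕b12⊕b13⊕b14⊕b15 = 1⊕1⊕1⊕0⊕0⊕1⊕1⊕0 = 1
s8: b8⊕b9⊕b10⊕b11⊕b12⊕b13⊕b14⊕b15 = 0⊕1⊕1⊕1⊕0⊕1⊕1⊕0 = 1
Syndrome (s8...s1) = 1111 → position 15.

15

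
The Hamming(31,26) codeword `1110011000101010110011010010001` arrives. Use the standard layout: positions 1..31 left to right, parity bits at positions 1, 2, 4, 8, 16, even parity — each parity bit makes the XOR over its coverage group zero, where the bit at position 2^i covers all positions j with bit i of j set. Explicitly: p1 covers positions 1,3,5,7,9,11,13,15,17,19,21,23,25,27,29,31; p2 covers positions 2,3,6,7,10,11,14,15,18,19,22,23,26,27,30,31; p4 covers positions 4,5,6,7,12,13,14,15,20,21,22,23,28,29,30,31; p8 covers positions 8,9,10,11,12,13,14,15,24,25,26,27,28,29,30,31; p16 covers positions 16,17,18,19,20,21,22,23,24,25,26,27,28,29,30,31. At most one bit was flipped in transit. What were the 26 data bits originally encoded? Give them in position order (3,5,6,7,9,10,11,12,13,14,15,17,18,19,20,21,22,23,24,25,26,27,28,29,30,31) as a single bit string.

s1: b1⊕b3⊕b5⊕b7⊕b9⊕b11⊕b13⊕b15⊕b17⊕b19⊕b21⊕b23⊕b25⊕b27⊕b29⊕b31 = 1⊕1⊕0⊕1⊕0⊕1⊕1⊕1⊕1⊕0⊕1⊕0⊕0⊕1⊕0⊕1 = 0
s2: b2⊕b3⊕b6⊕b7⊕b10⊕b11⊕b14⊕b15⊕b18⊕b19⊕b22⊕b23⊕b26⊕b27⊕b30⊕b31 = 1⊕1⊕1⊕1⊕0⊕1⊕0⊕1⊕1⊕0⊕1⊕0⊕0⊕1⊕0⊕1 = 0
s4: b4⊕b5⊕b6⊕b7⊕b12⊕b13⊕b14⊕b15⊕b20⊕b21⊕b22⊕b23⊕b28⊕b29⊕b30⊕b31 = 0⊕0⊕1⊕1⊕0⊕1⊕0⊕1⊕0⊕1⊕1⊕0⊕0⊕0⊕0⊕1 = 1
s8: b8⊕b9⊕b10⊕b11⊕b12⊕b13⊕b14⊕b15⊕b24⊕b25⊕b26⊕b27⊕b28⊕b29⊕b30⊕b31 = 0⊕0⊕0⊕1⊕0⊕1⊕0⊕1⊕1⊕0⊕0⊕1⊕0⊕0⊕0⊕1 = 0
s16: b16⊕b17⊕b18⊕b19⊕b20⊕b21⊕b22⊕b23⊕b24⊕b25⊕b26⊕b27⊕b28⊕b29⊕b30⊕b31 = 0⊕1⊕1⊕0⊕0⊕1⊕1⊕0⊕1⊕0⊕0⊕1⊕0⊕0⊕0⊕1 = 1
Syndrome (s16...s1) = 10100 → position 20.
Flip bit 20: corrected codeword = 1110011000101010110111010010001
Data bits at positions 3,5,6,7,9,10,11,12,13,14,15,17,18,19,20,21,22,23,24,25,26,27,28,29,30,31: 10110010101110111010010001

10110010101110111010010001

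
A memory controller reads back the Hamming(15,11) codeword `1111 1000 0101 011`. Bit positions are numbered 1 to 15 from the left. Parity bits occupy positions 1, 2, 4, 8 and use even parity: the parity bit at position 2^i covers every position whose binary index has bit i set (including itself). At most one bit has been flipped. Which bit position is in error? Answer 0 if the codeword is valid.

s1: b1⊕b3⊕b5⊕b7⊕b9⊕b11⊕b13⊕b15 = 1⊕1⊕1⊕0⊕0⊕0⊕0⊕1 = 0
s2: b2⊕b3⊕b6⊕b7⊕b10⊕b11⊕b14⊕b15 = 1⊕1⊕0⊕0⊕1⊕0⊕1⊕1 = 1
s4: b4⊕b5⊕b6⊕b7⊕b12⊕b13⊕b14⊕b15 = 1⊕1⊕0⊕0⊕1⊕0⊕1⊕1 = 1
s8: b8⊕b9⊕b10⊕b11⊕b12⊕b13⊕b14⊕b15 = 0⊕0⊕1⊕0⊕1⊕0⊕1⊕1 = 0
Syndrome (s8...s1) = 0110 → position 6.

6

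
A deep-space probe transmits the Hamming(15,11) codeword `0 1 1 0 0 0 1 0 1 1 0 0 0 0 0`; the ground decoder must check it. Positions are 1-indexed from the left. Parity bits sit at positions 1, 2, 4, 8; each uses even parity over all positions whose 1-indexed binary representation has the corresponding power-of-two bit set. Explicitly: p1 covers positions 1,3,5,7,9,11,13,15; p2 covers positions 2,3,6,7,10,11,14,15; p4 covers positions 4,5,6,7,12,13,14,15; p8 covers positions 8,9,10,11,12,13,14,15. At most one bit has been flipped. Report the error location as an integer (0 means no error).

5

s1: b1⊕b3⊕b5⊕b7⊕b9⊕b11⊕b13⊕b15 = 0⊕1⊕0⊕1⊕1⊕0⊕0⊕0 = 1
s2: b2⊕b3⊕b6⊕b7⊕b10⊕b11⊕b14⊕b15 = 1⊕1⊕0⊕1⊕1⊕0⊕0⊕0 = 0
s4: b4⊕b5⊕b6⊕b7⊕b12⊕b13⊕b14⊕b15 = 0⊕0⊕0⊕1⊕0⊕0⊕0⊕0 = 1
s8: b8⊕b9⊕b10⊕b11⊕b12⊕b13⊕b14⊕b15 = 0⊕1⊕1⊕0⊕0⊕0⊕0⊕0 = 0
Syndrome (s8...s1) = 0101 → position 5.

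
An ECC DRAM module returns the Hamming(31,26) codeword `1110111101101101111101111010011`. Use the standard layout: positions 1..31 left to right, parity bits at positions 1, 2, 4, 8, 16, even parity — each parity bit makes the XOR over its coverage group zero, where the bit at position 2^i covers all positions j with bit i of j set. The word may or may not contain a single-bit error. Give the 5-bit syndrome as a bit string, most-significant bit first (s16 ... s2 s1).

00000

s1: b1⊕b3⊕b5⊕b7⊕b9⊕b11⊕b13⊕b15⊕b17⊕b19⊕b21⊕b23⊕b25⊕b27⊕b29⊕b31 = 1⊕1⊕1⊕1⊕0⊕1⊕1⊕0⊕1⊕1⊕0⊕1⊕1⊕1⊕0⊕1 = 0
s2: b2⊕b3⊕b6⊕b7⊕b10⊕b11⊕b14⊕b15⊕b18⊕b19⊕b22⊕b23⊕b26⊕b27⊕b30⊕b31 = 1⊕1⊕1⊕1⊕1⊕1⊕1⊕0⊕1⊕1⊕1⊕1⊕0⊕1⊕1⊕1 = 0
s4: b4⊕b5⊕b6⊕b7⊕b12⊕b13⊕b14⊕b15⊕b20⊕b21⊕b22⊕b23⊕b28⊕b29⊕b30⊕b31 = 0⊕1⊕1⊕1⊕0⊕1⊕1⊕0⊕1⊕0⊕1⊕1⊕0⊕0⊕1⊕1 = 0
s8: b8⊕b9⊕b10⊕b11⊕b12⊕b13⊕b14⊕b15⊕b24⊕b25⊕b26⊕b27⊕b28⊕b29⊕b30⊕b31 = 1⊕0⊕1⊕1⊕0⊕1⊕1⊕0⊕1⊕1⊕0⊕1⊕0⊕0⊕1⊕1 = 0
s16: b16⊕b17⊕b18⊕b19⊕b20⊕b21⊕b22⊕b23⊕b24⊕b25⊕b26⊕b27⊕b28⊕b29⊕b30⊕b31 = 1⊕1⊕1⊕1⊕1⊕0⊕1⊕1⊕1⊕1⊕0⊕1⊕0⊕0⊕1⊕1 = 0
Syndrome (s16...s1) = 00000 → position 0 (no error).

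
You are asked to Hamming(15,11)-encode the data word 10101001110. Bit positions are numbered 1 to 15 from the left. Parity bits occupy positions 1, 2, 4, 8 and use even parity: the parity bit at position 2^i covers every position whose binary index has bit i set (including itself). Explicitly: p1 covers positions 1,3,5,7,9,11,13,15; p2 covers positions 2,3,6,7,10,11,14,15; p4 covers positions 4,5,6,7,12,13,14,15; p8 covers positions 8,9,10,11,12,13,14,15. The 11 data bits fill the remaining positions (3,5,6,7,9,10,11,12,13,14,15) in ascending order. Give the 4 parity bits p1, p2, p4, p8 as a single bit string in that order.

Place data bits at non-power-of-two positions: b3=1, b5=0, b6=1, b7=0, b9=1, b10=0, b11=0, b12=1, b13=1, b14=1, b15=0.
p1 = XOR of data positions {3,5,7,9,11,13,15} = 1⊕0⊕0⊕1⊕0⊕1⊕0 = 1
p2 = XOR of data positions {3,6,7,10,11,14,15} = 1⊕1⊕0⊕0⊕0⊕1⊕0 = 1
p4 = XOR of data positions {5,6,7,12,13,14,15} = 0⊕1⊕0⊕1⊕1⊕1⊕0 = 0
p8 = XOR of data positions {9,10,11,12,13,14,15} = 1⊕0⊕0⊕1⊕1⊕1⊕0 = 0
Parity bits p1,p2,p4,p8 = 1100

1100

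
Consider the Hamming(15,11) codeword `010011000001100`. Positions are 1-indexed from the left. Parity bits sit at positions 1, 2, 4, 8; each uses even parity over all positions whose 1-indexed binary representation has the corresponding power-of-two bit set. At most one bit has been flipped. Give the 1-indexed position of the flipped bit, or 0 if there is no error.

s1: b1⊕b3⊕b5⊕b7⊕b9⊕b11⊕b13⊕b15 = 0⊕0⊕1⊕0⊕0⊕0⊕1⊕0 = 0
s2: b2⊕b3⊕b6⊕b7⊕b10⊕b11⊕b14⊕b15 = 1⊕0⊕1⊕0⊕0⊕0⊕0⊕0 = 0
s4: b4⊕b5⊕b6⊕b7⊕b12⊕b13⊕b14⊕b15 = 0⊕1⊕1⊕0⊕1⊕1⊕0⊕0 = 0
s8: b8⊕b9⊕b10⊕b11⊕b12⊕b13⊕b14⊕b15 = 0⊕0⊕0⊕0⊕1⊕1⊕0⊕0 = 0
Syndrome (s8...s1) = 0000 → position 0 (no error).

0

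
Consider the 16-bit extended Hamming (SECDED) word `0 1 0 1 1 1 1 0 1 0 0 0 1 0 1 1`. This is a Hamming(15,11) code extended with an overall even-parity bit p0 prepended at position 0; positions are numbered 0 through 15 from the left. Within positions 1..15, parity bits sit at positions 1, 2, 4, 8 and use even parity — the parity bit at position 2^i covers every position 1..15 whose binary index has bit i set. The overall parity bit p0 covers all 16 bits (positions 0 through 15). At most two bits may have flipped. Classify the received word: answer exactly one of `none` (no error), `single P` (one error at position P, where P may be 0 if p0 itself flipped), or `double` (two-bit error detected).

s1: b1⊕b3⊕b5⊕b7⊕b9⊕b11⊕b13⊕b15 = 1⊕1⊕1⊕0⊕0⊕0⊕0⊕1 = 0
s2: b2⊕b3⊕b6⊕b7⊕b10⊕b11⊕b14⊕b15 = 0⊕1⊕1⊕0⊕0⊕0⊕1⊕1 = 0
s4: b4⊕b5⊕b6⊕b7⊕b12⊕b13⊕b14⊕b15 = 1⊕1⊕1⊕0⊕1⊕0⊕1⊕1 = 0
s8: b8⊕b9⊕b10⊕b11⊕b12⊕b13⊕b14⊕b15 = 1⊕0⊕0⊕0⊕1⊕0⊕1⊕1 = 0
Syndrome (s8...s1) = 0000 → position 0 (no error).
Overall parity (XOR of all 16 bits, including p0): 0⊕1⊕0⊕1⊕1⊕1⊕1⊕0⊕1⊕0⊕0⊕0⊕1⊕0⊕1⊕1 = 1
Overall=1, syndrome position=0 → single-bit error at position 0.

single 0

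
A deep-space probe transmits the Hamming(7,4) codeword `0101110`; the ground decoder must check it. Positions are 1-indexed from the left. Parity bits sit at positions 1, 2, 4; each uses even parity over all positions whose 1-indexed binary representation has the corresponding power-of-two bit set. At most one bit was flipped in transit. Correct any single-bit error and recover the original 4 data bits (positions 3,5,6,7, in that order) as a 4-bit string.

0010

s1: b1⊕b3⊕b5⊕b7 = 0⊕0⊕1⊕0 = 1
s2: b2⊕b3⊕b6⊕b7 = 1⊕0⊕1⊕0 = 0
s4: b4⊕b5⊕b6⊕b7 = 1⊕1⊕1⊕0 = 1
Syndrome (s4...s1) = 101 → position 5.
Flip bit 5: corrected codeword = 0101010
Data bits at positions 3,5,6,7: 0010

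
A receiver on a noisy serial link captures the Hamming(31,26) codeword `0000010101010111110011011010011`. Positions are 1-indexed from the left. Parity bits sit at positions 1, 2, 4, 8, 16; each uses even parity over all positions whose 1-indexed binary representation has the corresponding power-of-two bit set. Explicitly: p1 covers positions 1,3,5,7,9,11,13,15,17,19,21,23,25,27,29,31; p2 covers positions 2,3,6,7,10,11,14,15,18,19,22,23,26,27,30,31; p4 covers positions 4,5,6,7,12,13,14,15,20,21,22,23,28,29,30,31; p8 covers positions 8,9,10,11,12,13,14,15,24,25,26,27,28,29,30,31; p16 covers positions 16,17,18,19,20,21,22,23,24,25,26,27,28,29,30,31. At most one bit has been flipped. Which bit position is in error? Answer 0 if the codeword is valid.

2

s1: b1⊕b3⊕b5⊕b7⊕b9⊕b11⊕b13⊕b15⊕b17⊕b19⊕b21⊕b23⊕b25⊕b27⊕b29⊕b31 = 0⊕0⊕0⊕0⊕0⊕0⊕0⊕1⊕1⊕0⊕1⊕0⊕1⊕1⊕0⊕1 = 0
s2: b2⊕b3⊕b6⊕b7⊕b10⊕b11⊕b14⊕b15⊕b18⊕b19⊕b22⊕b23⊕b26⊕b27⊕b30⊕b31 = 0⊕0⊕1⊕0⊕1⊕0⊕1⊕1⊕1⊕0⊕1⊕0⊕0⊕1⊕1⊕1 = 1
s4: b4⊕b5⊕b6⊕b7⊕b12⊕b13⊕b14⊕b15⊕b20⊕b21⊕b22⊕b23⊕b28⊕b29⊕b30⊕b31 = 0⊕0⊕1⊕0⊕1⊕0⊕1⊕1⊕0⊕1⊕1⊕0⊕0⊕0⊕1⊕1 = 0
s8: b8⊕b9⊕b10⊕b11⊕b12⊕b13⊕b14⊕b15⊕b24⊕b25⊕b26⊕b27⊕b28⊕b29⊕b30⊕b31 = 1⊕0⊕1⊕0⊕1⊕0⊕1⊕1⊕1⊕1⊕0⊕1⊕0⊕0⊕1⊕1 = 0
s16: b16⊕b17⊕b18⊕b19⊕b20⊕b21⊕b22⊕b23⊕b24⊕b25⊕b26⊕b27⊕b28⊕b29⊕b30⊕b31 = 1⊕1⊕1⊕0⊕0⊕1⊕1⊕0⊕1⊕1⊕0⊕1⊕0⊕0⊕1⊕1 = 0
Syndrome (s16...s1) = 00010 → position 2.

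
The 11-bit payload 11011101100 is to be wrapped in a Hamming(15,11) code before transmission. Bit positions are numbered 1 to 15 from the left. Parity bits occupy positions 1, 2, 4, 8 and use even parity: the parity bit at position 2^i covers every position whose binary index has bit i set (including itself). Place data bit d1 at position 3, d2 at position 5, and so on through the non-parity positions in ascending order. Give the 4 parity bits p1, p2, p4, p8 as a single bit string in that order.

1100

Place data bits at non-power-of-two positions: b3=1, b5=1, b6=0, b7=1, b9=1, b10=1, b11=0, b12=1, b13=1, b14=0, b15=0.
p1 = XOR of data positions {3,5,7,9,11,13,15} = 1⊕1⊕1⊕1⊕0⊕1⊕0 = 1
p2 = XOR of data positions {3,6,7,10,11,14,15} = 1⊕0⊕1⊕1⊕0⊕0⊕0 = 1
p4 = XOR of data positions {5,6,7,12,13,14,15} = 1⊕0⊕1⊕1⊕1⊕0⊕0 = 0
p8 = XOR of data positions {9,10,11,12,13,14,15} = 1⊕1⊕0⊕1⊕1⊕0⊕0 = 0
Parity bits p1,p2,p4,p8 = 1100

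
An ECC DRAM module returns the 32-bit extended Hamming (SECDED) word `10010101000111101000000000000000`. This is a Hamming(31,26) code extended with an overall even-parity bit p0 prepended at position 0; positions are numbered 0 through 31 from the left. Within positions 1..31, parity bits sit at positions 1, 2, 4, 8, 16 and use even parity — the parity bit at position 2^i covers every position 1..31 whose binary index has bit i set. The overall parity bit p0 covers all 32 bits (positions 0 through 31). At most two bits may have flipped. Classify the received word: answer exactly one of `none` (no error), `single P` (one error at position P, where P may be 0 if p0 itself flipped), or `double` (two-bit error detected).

s1: b1⊕b3⊕b5⊕b7⊕b9⊕b11⊕b13⊕b15⊕b17⊕b19⊕b21⊕b23⊕b25⊕b27⊕b29⊕b31 = 0⊕1⊕1⊕1⊕0⊕1⊕1⊕0⊕0⊕0⊕0⊕0⊕0⊕0⊕0⊕0 = 1
s2: b2⊕b3⊕b6⊕b7⊕b10⊕b11⊕b14⊕b15⊕b18⊕b19⊕b22⊕b23⊕b26⊕b27⊕b30⊕b31 = 0⊕1⊕0⊕1⊕0⊕1⊕1⊕0⊕0⊕0⊕0⊕0⊕0⊕0⊕0⊕0 = 0
s4: b4⊕b5⊕b6⊕b7⊕b12⊕b13⊕b14⊕b15⊕b20⊕b21⊕b22⊕b23⊕b28⊕b29⊕b30⊕b31 = 0⊕1⊕0⊕1⊕1⊕1⊕1⊕0⊕0⊕0⊕0⊕0⊕0⊕0⊕0⊕0 = 1
s8: b8⊕b9⊕b10⊕b11⊕b12⊕b13⊕b14⊕b15⊕b24⊕b25⊕b26⊕b27⊕b28⊕b29⊕b30⊕b31 = 0⊕0⊕0⊕1⊕1⊕1⊕1⊕0⊕0⊕0⊕0⊕0⊕0⊕0⊕0⊕0 = 0
s16: b16⊕b17⊕b18⊕b19⊕b20⊕b21⊕b22⊕b23⊕b24⊕b25⊕b26⊕b27⊕b28⊕b29⊕b30⊕b31 = 1⊕0⊕0⊕0⊕0⊕0⊕0⊕0⊕0⊕0⊕0⊕0⊕0⊕0⊕0⊕0 = 1
Syndrome (s16...s1) = 10101 → position 21.
Overall parity (XOR of all 32 bits, including p0): 1⊕0⊕0⊕1⊕0⊕1⊕0⊕1⊕0⊕0⊕0⊕1⊕1⊕1⊕1⊕0⊕1⊕0⊕0⊕0⊕0⊕0⊕0⊕0⊕0⊕0⊕0⊕0⊕0⊕0⊕0⊕0 = 1
Overall=1, syndrome position=21 → single-bit error at position 21.

single 21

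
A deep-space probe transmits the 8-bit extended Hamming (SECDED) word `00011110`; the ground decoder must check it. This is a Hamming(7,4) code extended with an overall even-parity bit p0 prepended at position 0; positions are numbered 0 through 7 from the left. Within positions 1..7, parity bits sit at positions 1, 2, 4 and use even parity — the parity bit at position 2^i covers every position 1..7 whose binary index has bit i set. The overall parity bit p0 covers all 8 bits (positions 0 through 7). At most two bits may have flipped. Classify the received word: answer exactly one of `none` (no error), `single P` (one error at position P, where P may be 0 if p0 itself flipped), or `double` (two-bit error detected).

double

s1: b1⊕b3⊕b5⊕b7 = 0⊕1⊕1⊕0 = 0
s2: b2⊕b3⊕b6⊕b7 = 0⊕1⊕1⊕0 = 0
s4: b4⊕b5⊕b6⊕b7 = 1⊕1⊕1⊕0 = 1
Syndrome (s4...s1) = 100 → position 4.
Overall parity (XOR of all 8 bits, including p0): 0⊕0⊕0⊕1⊕1⊕1⊕1⊕0 = 0
Overall=0, syndrome position=4 → double-bit error detected (uncorrectable).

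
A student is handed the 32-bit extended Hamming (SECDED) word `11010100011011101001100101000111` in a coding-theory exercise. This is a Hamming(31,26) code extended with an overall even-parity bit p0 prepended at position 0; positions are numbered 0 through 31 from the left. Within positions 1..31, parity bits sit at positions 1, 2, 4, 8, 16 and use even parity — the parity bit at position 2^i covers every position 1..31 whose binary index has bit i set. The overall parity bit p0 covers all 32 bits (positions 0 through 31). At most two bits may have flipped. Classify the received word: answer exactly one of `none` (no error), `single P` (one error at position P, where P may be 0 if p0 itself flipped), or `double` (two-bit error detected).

s1: b1⊕b3⊕b5⊕b7⊕b9⊕b11⊕b13⊕b15⊕b17⊕b19⊕b21⊕b23⊕b25⊕b27⊕b29⊕b31 = 1⊕1⊕1⊕0⊕1⊕0⊕1⊕0⊕0⊕1⊕0⊕1⊕1⊕0⊕1⊕1 = 0
s2: b2⊕b3⊕b6⊕b7⊕b10⊕b11⊕b14⊕b15⊕b18⊕b19⊕b22⊕b23⊕b26⊕b27⊕b30⊕b31 = 0⊕1⊕0⊕0⊕1⊕0⊕1⊕0⊕0⊕1⊕0⊕1⊕0⊕0⊕1⊕1 = 1
s4: b4⊕b5⊕b6⊕b7⊕b12⊕b13⊕b14⊕b15⊕b20⊕b21⊕b22⊕b23⊕b28⊕b29⊕b30⊕b31 = 0⊕1⊕0⊕0⊕1⊕1⊕1⊕0⊕1⊕0⊕0⊕1⊕0⊕1⊕1⊕1 = 1
s8: b8⊕b9⊕b10⊕b11⊕b12⊕b13⊕b14⊕b15⊕b24⊕b25⊕b26⊕b27⊕b28⊕b29⊕b30⊕b31 = 0⊕1⊕1⊕0⊕1⊕1⊕1⊕0⊕0⊕1⊕0⊕0⊕0⊕1⊕1⊕1 = 1
s16: b16⊕b17⊕b18⊕b19⊕b20⊕b21⊕b22⊕b23⊕b24⊕b25⊕b26⊕b27⊕b28⊕b29⊕b30⊕b31 = 1⊕0⊕0⊕1⊕1⊕0⊕0⊕1⊕0⊕1⊕0⊕0⊕0⊕1⊕1⊕1 = 0
Syndrome (s16...s1) = 01110 → position 14.
Overall parity (XOR of all 32 bits, including p0): 1⊕1⊕0⊕1⊕0⊕1⊕0⊕0⊕0⊕1⊕1⊕0⊕1⊕1⊕1⊕0⊕1⊕0⊕0⊕1⊕1⊕0⊕0⊕1⊕0⊕1⊕0⊕0⊕0⊕1⊕1⊕1 = 1
Overall=1, syndrome position=14 → single-bit error at position 14.

single 14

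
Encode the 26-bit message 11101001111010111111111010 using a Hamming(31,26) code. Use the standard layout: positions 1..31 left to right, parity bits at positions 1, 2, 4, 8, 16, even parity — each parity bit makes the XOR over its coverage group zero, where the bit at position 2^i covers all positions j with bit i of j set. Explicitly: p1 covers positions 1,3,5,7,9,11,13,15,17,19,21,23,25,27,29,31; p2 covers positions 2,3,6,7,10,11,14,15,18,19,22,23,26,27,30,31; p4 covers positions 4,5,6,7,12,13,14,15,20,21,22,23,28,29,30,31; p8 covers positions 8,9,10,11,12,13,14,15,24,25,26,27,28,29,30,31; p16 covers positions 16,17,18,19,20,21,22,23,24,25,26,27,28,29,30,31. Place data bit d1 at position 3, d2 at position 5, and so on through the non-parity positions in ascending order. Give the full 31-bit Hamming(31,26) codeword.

Place data bits at non-power-of-two positions: b3=1, b5=1, b6=1, b7=0, b9=1, b10=0, b11=0, b12=1, b13=1, b14=1, b15=1, b17=0, b18=1, b19=0, b20=1, b21=1, b22=1, b23=1, b24=1, b25=1, b26=1, b27=1, b28=1, b29=0, b30=1, b31=0.
p1 = XOR of data positions {3,5,7,9,11,13,15,17,19,21,23,25,27,29,31} = 1⊕1⊕0⊕1⊕0⊕1⊕1⊕0⊕0⊕1⊕1⊕1⊕1⊕0⊕0 = 1
p2 = XOR of data positions {3,6,7,10,11,14,15,18,19,22,23,26,27,30,31} = 1⊕1⊕0⊕0⊕0⊕1⊕1⊕1⊕0⊕1⊕1⊕1⊕1⊕1⊕0 = 0
p4 = XOR of data positions {5,6,7,12,13,14,15,20,21,22,23,28,29,30,31} = 1⊕1⊕0⊕1⊕1⊕1⊕1⊕1⊕1⊕1⊕1⊕1⊕0⊕1⊕0 = 0
p8 = XOR of data positions {9,10,11,12,13,14,15,24,25,26,27,28,29,30,31} = 1⊕0⊕0⊕1⊕1⊕1⊕1⊕1⊕1⊕1⊕1⊕1⊕0⊕1⊕0 = 1
p16 = XOR of data positions {17,18,19,20,21,22,23,24,25,26,27,28,29,30,31} = 0⊕1⊕0⊕1⊕1⊕1⊕1⊕1⊕1⊕1⊕1⊕1⊕0⊕1⊕0 = 1
Codeword b1..b31 = 1010110110011111010111111111010

1010110110011111010111111111010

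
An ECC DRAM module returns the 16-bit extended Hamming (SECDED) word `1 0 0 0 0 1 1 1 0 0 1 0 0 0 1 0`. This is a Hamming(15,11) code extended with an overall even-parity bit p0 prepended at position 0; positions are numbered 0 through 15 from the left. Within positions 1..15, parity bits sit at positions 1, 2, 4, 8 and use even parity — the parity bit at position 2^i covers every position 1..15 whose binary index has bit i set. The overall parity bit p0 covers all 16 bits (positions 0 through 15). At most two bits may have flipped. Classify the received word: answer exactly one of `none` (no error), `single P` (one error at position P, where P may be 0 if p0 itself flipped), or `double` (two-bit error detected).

none

s1: b1⊕b3⊕b5⊕b7⊕b9⊕b11⊕b13⊕b15 = 0⊕0⊕1⊕1⊕0⊕0⊕0⊕0 = 0
s2: b2⊕b3⊕b6⊕b7⊕b10⊕b11⊕b14⊕b15 = 0⊕0⊕1⊕1⊕1⊕0⊕1⊕0 = 0
s4: b4⊕b5⊕b6⊕b7⊕b12⊕b13⊕b14⊕b15 = 0⊕1⊕1⊕1⊕0⊕0⊕1⊕0 = 0
s8: b8⊕b9⊕b10⊕b11⊕b12⊕b13⊕b14⊕b15 = 0⊕0⊕1⊕0⊕0⊕0⊕1⊕0 = 0
Syndrome (s8...s1) = 0000 → position 0 (no error).
Overall parity (XOR of all 16 bits, including p0): 1⊕0⊕0⊕0⊕0⊕1⊕1⊕1⊕0⊕0⊕1⊕0⊕0⊕0⊕1⊕0 = 0
Overall=0, syndrome position=0 → no error.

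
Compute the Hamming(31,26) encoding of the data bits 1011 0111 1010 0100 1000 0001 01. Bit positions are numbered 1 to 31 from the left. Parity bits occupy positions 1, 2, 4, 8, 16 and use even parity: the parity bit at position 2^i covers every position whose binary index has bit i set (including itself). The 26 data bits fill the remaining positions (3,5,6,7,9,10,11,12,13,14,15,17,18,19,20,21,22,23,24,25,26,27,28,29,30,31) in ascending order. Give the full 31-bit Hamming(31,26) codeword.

Place data bits at non-power-of-two positions: b3=1, b5=0, b6=1, b7=1, b9=0, b10=1, b11=1, b12=1, b13=1, b14=0, b15=1, b17=0, b18=0, b19=1, b20=0, b21=0, b22=1, b23=0, b24=0, b25=0, b26=0, b27=0, b28=0, b29=1, b30=0, b31=1.
p1 = XOR of data positions {3,5,7,9,11,13,15,17,19,21,23,25,27,29,31} = 1⊕0⊕1⊕0⊕1⊕1⊕1⊕0⊕1⊕0⊕0⊕0⊕0⊕1⊕1 = 0
p2 = XOR of data positions {3,6,7,10,11,14,15,18,19,22,23,26,27,30,31} = 1⊕1⊕1⊕1⊕1⊕0⊕1⊕0⊕1⊕1⊕0⊕0⊕0⊕0⊕1 = 1
p4 = XOR of data positions {5,6,7,12,13,14,15,20,21,22,23,28,29,30,31} = 0⊕1⊕1⊕1⊕1⊕0⊕1⊕0⊕0⊕1⊕0⊕0⊕1⊕0⊕1 = 0
p8 = XOR of data positions {9,10,11,12,13,14,15,24,25,26,27,28,29,30,31} = 0⊕1⊕1⊕1⊕1⊕0⊕1⊕0⊕0⊕0⊕0⊕0⊕1⊕0⊕1 = 1
p16 = XOR of data positions {17,18,19,20,21,22,23,24,25,26,27,28,29,30,31} = 0⊕0⊕1⊕0⊕0⊕1⊕0⊕0⊕0⊕0⊕0⊕0⊕1⊕0⊕1 = 0
Codeword b1..b31 = 0110011101111010001001000000101

0110011101111010001001000000101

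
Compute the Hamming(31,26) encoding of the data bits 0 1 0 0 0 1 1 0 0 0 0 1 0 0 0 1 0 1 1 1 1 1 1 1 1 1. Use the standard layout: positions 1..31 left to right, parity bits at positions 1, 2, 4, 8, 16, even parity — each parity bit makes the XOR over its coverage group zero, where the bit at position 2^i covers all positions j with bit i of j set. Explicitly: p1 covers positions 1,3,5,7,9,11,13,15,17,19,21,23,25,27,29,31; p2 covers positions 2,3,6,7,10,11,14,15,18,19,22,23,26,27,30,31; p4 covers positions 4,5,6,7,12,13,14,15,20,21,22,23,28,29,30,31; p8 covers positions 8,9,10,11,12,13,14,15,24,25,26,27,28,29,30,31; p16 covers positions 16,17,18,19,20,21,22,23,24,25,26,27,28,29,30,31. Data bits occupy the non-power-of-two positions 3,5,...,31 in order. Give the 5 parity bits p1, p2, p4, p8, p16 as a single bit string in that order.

Place data bits at non-power-of-two positions: b3=0, b5=1, b6=0, b7=0, b9=0, b10=1, b11=1, b12=0, b13=0, b14=0, b15=0, b17=1, b18=0, b19=0, b20=0, b21=1, b22=0, b23=1, b24=1, b25=1, b26=1, b27=1, b28=1, b29=1, b30=1, b31=1.
p1 = XOR of data positions {3,5,7,9,11,13,15,17,19,21,23,25,27,29,31} = 0⊕1⊕0⊕0⊕1⊕0⊕0⊕1⊕0⊕1⊕1⊕1⊕1⊕1⊕1 = 1
p2 = XOR of data positions {3,6,7,10,11,14,15,18,19,22,23,26,27,30,31} = 0⊕0⊕0⊕1⊕1⊕0⊕0⊕0⊕0⊕0⊕1⊕1⊕1⊕1⊕1 = 1
p4 = XOR of data positions {5,6,7,12,13,14,15,20,21,22,23,28,29,30,31} = 1⊕0⊕0⊕0⊕0⊕0⊕0⊕0⊕1⊕0⊕1⊕1⊕1⊕1⊕1 = 1
p8 = XOR of data positions {9,10,11,12,13,14,15,24,25,26,27,28,29,30,31} = 0⊕1⊕1⊕0⊕0⊕0⊕0⊕1⊕1⊕1⊕1⊕1⊕1⊕1⊕1 = 0
p16 = XOR of data positions {17,18,19,20,21,22,23,24,25,26,27,28,29,30,31} = 1⊕0⊕0⊕0⊕1⊕0⊕1⊕1⊕1⊕1⊕1⊕1⊕1⊕1⊕1 = 1
Parity bits p1,p2,p4,p8,p16 = 11101

11101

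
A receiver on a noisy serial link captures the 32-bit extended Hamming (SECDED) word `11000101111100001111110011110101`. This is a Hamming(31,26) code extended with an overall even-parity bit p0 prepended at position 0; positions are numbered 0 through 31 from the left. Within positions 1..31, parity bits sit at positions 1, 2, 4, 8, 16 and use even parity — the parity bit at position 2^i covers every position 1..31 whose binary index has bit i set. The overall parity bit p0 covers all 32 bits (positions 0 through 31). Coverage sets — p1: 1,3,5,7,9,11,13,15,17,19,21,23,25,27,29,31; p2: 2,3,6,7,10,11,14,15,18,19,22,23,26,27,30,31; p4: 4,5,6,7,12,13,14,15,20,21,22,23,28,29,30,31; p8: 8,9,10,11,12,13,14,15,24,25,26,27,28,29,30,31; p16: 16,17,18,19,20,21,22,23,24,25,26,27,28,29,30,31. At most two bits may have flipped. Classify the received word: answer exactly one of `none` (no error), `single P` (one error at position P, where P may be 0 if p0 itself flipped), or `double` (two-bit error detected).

none

s1: b1⊕b3⊕b5⊕b7⊕b9⊕b11⊕b13⊕b15⊕b17⊕b19⊕b21⊕b23⊕b25⊕b27⊕b29⊕b31 = 1⊕0⊕1⊕1⊕1⊕1⊕0⊕0⊕1⊕1⊕1⊕0⊕1⊕1⊕1⊕1 = 0
s2: b2⊕b3⊕b6⊕b7⊕b10⊕b11⊕b14⊕b15⊕b18⊕b19⊕b22⊕b23⊕b26⊕b27⊕b30⊕b31 = 0⊕0⊕0⊕1⊕1⊕1⊕0⊕0⊕1⊕1⊕0⊕0⊕1⊕1⊕0⊕1 = 0
s4: b4⊕b5⊕b6⊕b7⊕b12⊕b13⊕b14⊕b15⊕b20⊕b21⊕b22⊕b23⊕b28⊕b29⊕b30⊕b31 = 0⊕1⊕0⊕1⊕0⊕0⊕0⊕0⊕1⊕1⊕0⊕0⊕0⊕1⊕0⊕1 = 0
s8: b8⊕b9⊕b10⊕b11⊕b12⊕b13⊕b14⊕b15⊕b24⊕b25⊕b26⊕b27⊕b28⊕b29⊕b30⊕b31 = 1⊕1⊕1⊕1⊕0⊕0⊕0⊕0⊕1⊕1⊕1⊕1⊕0⊕1⊕0⊕1 = 0
s16: b16⊕b17⊕b18⊕b19⊕b20⊕b21⊕b22⊕b23⊕b24⊕b25⊕b26⊕b27⊕b28⊕b29⊕b30⊕b31 = 1⊕1⊕1⊕1⊕1⊕1⊕0⊕0⊕1⊕1⊕1⊕1⊕0⊕1⊕0⊕1 = 0
Syndrome (s16...s1) = 00000 → position 0 (no error).
Overall parity (XOR of all 32 bits, including p0): 1⊕1⊕0⊕0⊕0⊕1⊕0⊕1⊕1⊕1⊕1⊕1⊕0⊕0⊕0⊕0⊕1⊕1⊕1⊕1⊕1⊕1⊕0⊕0⊕1⊕1⊕1⊕1⊕0⊕1⊕0⊕1 = 0
Overall=0, syndrome position=0 → no error.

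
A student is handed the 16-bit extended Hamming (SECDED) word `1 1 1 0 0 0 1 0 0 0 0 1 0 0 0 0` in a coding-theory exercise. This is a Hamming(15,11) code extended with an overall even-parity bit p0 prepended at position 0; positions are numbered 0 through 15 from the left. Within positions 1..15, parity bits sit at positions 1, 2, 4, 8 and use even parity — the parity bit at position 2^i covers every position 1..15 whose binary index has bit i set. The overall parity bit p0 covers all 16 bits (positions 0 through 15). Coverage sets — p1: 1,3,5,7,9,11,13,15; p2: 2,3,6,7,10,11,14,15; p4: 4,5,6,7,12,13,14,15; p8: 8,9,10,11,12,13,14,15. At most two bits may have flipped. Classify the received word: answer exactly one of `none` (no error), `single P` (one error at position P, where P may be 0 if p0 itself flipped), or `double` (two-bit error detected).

s1: b1⊕b3⊕b5⊕b7⊕b9⊕b11⊕b13⊕b15 = 1⊕0⊕0⊕0⊕0⊕1⊕0⊕0 = 0
s2: b2⊕b3⊕b6⊕b7⊕b10⊕b11⊕b14⊕b15 = 1⊕0⊕1⊕0⊕0⊕1⊕0⊕0 = 1
s4: b4⊕b5⊕b6⊕b7⊕b12⊕b13⊕b14⊕b15 = 0⊕0⊕1⊕0⊕0⊕0⊕0⊕0 = 1
s8: b8⊕b9⊕b10⊕b11⊕b12⊕b13⊕b14⊕b15 = 0⊕0⊕0⊕1⊕0⊕0⊕0⊕0 = 1
Syndrome (s8...s1) = 1110 → position 14.
Overall parity (XOR of all 16 bits, including p0): 1⊕1⊕1⊕0⊕0⊕0⊕1⊕0⊕0⊕0⊕0⊕1⊕0⊕0⊕0⊕0 = 1
Overall=1, syndrome position=14 → single-bit error at position 14.

single 14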